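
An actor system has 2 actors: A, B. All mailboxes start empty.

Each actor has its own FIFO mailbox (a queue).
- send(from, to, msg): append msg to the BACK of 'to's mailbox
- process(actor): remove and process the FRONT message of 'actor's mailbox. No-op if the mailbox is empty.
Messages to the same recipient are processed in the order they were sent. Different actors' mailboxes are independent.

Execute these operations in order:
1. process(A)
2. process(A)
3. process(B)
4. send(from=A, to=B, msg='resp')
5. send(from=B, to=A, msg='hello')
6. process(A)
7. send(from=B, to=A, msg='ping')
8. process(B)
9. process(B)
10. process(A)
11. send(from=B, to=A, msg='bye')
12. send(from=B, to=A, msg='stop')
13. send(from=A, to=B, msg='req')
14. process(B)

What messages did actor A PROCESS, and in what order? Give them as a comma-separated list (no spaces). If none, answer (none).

After 1 (process(A)): A:[] B:[]
After 2 (process(A)): A:[] B:[]
After 3 (process(B)): A:[] B:[]
After 4 (send(from=A, to=B, msg='resp')): A:[] B:[resp]
After 5 (send(from=B, to=A, msg='hello')): A:[hello] B:[resp]
After 6 (process(A)): A:[] B:[resp]
After 7 (send(from=B, to=A, msg='ping')): A:[ping] B:[resp]
After 8 (process(B)): A:[ping] B:[]
After 9 (process(B)): A:[ping] B:[]
After 10 (process(A)): A:[] B:[]
After 11 (send(from=B, to=A, msg='bye')): A:[bye] B:[]
After 12 (send(from=B, to=A, msg='stop')): A:[bye,stop] B:[]
After 13 (send(from=A, to=B, msg='req')): A:[bye,stop] B:[req]
After 14 (process(B)): A:[bye,stop] B:[]

Answer: hello,ping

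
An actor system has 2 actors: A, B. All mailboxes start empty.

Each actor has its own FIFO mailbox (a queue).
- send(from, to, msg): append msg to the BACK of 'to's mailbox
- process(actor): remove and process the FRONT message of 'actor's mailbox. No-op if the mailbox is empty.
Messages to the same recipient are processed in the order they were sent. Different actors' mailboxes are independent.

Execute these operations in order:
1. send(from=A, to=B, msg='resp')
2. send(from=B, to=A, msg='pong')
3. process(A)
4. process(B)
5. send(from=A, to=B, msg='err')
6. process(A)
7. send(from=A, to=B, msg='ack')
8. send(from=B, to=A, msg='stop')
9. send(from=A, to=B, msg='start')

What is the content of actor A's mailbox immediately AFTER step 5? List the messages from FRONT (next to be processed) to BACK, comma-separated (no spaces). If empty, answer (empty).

After 1 (send(from=A, to=B, msg='resp')): A:[] B:[resp]
After 2 (send(from=B, to=A, msg='pong')): A:[pong] B:[resp]
After 3 (process(A)): A:[] B:[resp]
After 4 (process(B)): A:[] B:[]
After 5 (send(from=A, to=B, msg='err')): A:[] B:[err]

(empty)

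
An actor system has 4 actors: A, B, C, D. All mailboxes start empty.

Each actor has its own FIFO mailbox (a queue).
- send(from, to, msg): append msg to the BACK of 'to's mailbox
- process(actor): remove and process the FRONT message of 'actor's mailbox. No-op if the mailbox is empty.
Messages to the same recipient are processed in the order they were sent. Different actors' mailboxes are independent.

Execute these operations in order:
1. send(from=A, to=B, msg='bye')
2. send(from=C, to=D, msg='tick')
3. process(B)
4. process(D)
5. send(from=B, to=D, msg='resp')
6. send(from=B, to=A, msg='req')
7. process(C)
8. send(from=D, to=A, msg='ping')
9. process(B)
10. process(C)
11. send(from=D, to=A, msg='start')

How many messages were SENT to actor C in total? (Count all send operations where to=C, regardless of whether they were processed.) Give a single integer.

After 1 (send(from=A, to=B, msg='bye')): A:[] B:[bye] C:[] D:[]
After 2 (send(from=C, to=D, msg='tick')): A:[] B:[bye] C:[] D:[tick]
After 3 (process(B)): A:[] B:[] C:[] D:[tick]
After 4 (process(D)): A:[] B:[] C:[] D:[]
After 5 (send(from=B, to=D, msg='resp')): A:[] B:[] C:[] D:[resp]
After 6 (send(from=B, to=A, msg='req')): A:[req] B:[] C:[] D:[resp]
After 7 (process(C)): A:[req] B:[] C:[] D:[resp]
After 8 (send(from=D, to=A, msg='ping')): A:[req,ping] B:[] C:[] D:[resp]
After 9 (process(B)): A:[req,ping] B:[] C:[] D:[resp]
After 10 (process(C)): A:[req,ping] B:[] C:[] D:[resp]
After 11 (send(from=D, to=A, msg='start')): A:[req,ping,start] B:[] C:[] D:[resp]

Answer: 0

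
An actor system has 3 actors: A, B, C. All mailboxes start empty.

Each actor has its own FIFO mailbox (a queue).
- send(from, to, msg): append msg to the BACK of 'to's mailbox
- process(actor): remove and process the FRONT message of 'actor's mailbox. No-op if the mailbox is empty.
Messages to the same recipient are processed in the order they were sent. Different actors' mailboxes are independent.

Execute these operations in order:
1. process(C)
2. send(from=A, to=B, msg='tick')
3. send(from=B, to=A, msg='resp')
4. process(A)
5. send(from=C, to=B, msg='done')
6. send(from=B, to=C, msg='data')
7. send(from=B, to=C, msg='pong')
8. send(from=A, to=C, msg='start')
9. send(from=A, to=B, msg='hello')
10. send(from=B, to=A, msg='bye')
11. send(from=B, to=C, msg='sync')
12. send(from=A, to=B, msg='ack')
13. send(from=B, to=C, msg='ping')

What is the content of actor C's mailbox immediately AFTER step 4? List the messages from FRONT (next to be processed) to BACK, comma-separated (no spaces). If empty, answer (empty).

After 1 (process(C)): A:[] B:[] C:[]
After 2 (send(from=A, to=B, msg='tick')): A:[] B:[tick] C:[]
After 3 (send(from=B, to=A, msg='resp')): A:[resp] B:[tick] C:[]
After 4 (process(A)): A:[] B:[tick] C:[]

(empty)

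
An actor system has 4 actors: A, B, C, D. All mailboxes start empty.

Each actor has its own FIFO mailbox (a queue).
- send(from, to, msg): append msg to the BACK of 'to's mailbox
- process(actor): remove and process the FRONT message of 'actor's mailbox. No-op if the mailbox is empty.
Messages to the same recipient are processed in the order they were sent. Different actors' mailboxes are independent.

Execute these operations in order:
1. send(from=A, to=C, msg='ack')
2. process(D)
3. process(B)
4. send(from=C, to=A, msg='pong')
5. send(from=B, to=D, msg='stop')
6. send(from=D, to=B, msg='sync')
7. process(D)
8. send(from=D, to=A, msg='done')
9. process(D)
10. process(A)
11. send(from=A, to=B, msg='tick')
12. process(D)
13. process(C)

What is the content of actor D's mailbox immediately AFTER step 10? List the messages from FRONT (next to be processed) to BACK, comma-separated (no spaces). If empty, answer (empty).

After 1 (send(from=A, to=C, msg='ack')): A:[] B:[] C:[ack] D:[]
After 2 (process(D)): A:[] B:[] C:[ack] D:[]
After 3 (process(B)): A:[] B:[] C:[ack] D:[]
After 4 (send(from=C, to=A, msg='pong')): A:[pong] B:[] C:[ack] D:[]
After 5 (send(from=B, to=D, msg='stop')): A:[pong] B:[] C:[ack] D:[stop]
After 6 (send(from=D, to=B, msg='sync')): A:[pong] B:[sync] C:[ack] D:[stop]
After 7 (process(D)): A:[pong] B:[sync] C:[ack] D:[]
After 8 (send(from=D, to=A, msg='done')): A:[pong,done] B:[sync] C:[ack] D:[]
After 9 (process(D)): A:[pong,done] B:[sync] C:[ack] D:[]
After 10 (process(A)): A:[done] B:[sync] C:[ack] D:[]

(empty)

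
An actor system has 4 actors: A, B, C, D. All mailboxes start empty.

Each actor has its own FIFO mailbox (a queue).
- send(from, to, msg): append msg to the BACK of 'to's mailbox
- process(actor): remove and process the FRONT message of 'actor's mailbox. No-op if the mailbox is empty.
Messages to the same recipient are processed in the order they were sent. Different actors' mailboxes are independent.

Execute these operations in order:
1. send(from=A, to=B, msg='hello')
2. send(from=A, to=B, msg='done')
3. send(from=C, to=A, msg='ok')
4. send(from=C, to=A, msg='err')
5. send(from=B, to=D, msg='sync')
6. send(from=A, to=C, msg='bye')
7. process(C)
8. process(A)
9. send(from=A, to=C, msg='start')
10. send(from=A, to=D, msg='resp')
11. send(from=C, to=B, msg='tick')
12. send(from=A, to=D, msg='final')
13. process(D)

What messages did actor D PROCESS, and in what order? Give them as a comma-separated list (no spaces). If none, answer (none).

Answer: sync

Derivation:
After 1 (send(from=A, to=B, msg='hello')): A:[] B:[hello] C:[] D:[]
After 2 (send(from=A, to=B, msg='done')): A:[] B:[hello,done] C:[] D:[]
After 3 (send(from=C, to=A, msg='ok')): A:[ok] B:[hello,done] C:[] D:[]
After 4 (send(from=C, to=A, msg='err')): A:[ok,err] B:[hello,done] C:[] D:[]
After 5 (send(from=B, to=D, msg='sync')): A:[ok,err] B:[hello,done] C:[] D:[sync]
After 6 (send(from=A, to=C, msg='bye')): A:[ok,err] B:[hello,done] C:[bye] D:[sync]
After 7 (process(C)): A:[ok,err] B:[hello,done] C:[] D:[sync]
After 8 (process(A)): A:[err] B:[hello,done] C:[] D:[sync]
After 9 (send(from=A, to=C, msg='start')): A:[err] B:[hello,done] C:[start] D:[sync]
After 10 (send(from=A, to=D, msg='resp')): A:[err] B:[hello,done] C:[start] D:[sync,resp]
After 11 (send(from=C, to=B, msg='tick')): A:[err] B:[hello,done,tick] C:[start] D:[sync,resp]
After 12 (send(from=A, to=D, msg='final')): A:[err] B:[hello,done,tick] C:[start] D:[sync,resp,final]
After 13 (process(D)): A:[err] B:[hello,done,tick] C:[start] D:[resp,final]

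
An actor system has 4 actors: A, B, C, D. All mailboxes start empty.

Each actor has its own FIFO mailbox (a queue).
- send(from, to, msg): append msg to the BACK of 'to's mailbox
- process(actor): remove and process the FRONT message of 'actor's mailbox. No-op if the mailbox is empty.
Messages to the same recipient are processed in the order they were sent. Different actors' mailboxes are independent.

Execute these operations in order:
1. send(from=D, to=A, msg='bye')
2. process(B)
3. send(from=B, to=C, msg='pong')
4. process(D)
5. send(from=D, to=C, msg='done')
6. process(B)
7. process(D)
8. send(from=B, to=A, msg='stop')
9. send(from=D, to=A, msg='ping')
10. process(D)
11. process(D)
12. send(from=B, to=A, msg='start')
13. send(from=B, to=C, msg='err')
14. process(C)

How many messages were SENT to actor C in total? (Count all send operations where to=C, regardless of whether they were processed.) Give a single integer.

Answer: 3

Derivation:
After 1 (send(from=D, to=A, msg='bye')): A:[bye] B:[] C:[] D:[]
After 2 (process(B)): A:[bye] B:[] C:[] D:[]
After 3 (send(from=B, to=C, msg='pong')): A:[bye] B:[] C:[pong] D:[]
After 4 (process(D)): A:[bye] B:[] C:[pong] D:[]
After 5 (send(from=D, to=C, msg='done')): A:[bye] B:[] C:[pong,done] D:[]
After 6 (process(B)): A:[bye] B:[] C:[pong,done] D:[]
After 7 (process(D)): A:[bye] B:[] C:[pong,done] D:[]
After 8 (send(from=B, to=A, msg='stop')): A:[bye,stop] B:[] C:[pong,done] D:[]
After 9 (send(from=D, to=A, msg='ping')): A:[bye,stop,ping] B:[] C:[pong,done] D:[]
After 10 (process(D)): A:[bye,stop,ping] B:[] C:[pong,done] D:[]
After 11 (process(D)): A:[bye,stop,ping] B:[] C:[pong,done] D:[]
After 12 (send(from=B, to=A, msg='start')): A:[bye,stop,ping,start] B:[] C:[pong,done] D:[]
After 13 (send(from=B, to=C, msg='err')): A:[bye,stop,ping,start] B:[] C:[pong,done,err] D:[]
After 14 (process(C)): A:[bye,stop,ping,start] B:[] C:[done,err] D:[]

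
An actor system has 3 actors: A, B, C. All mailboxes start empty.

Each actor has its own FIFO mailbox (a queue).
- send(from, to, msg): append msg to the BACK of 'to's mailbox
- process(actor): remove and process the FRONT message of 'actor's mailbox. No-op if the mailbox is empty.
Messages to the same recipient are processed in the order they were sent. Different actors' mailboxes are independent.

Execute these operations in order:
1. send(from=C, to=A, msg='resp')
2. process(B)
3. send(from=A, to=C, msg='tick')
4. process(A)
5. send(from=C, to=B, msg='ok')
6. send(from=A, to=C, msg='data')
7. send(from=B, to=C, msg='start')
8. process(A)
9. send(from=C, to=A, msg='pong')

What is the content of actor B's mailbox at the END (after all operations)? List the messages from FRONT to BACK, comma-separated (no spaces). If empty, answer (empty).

Answer: ok

Derivation:
After 1 (send(from=C, to=A, msg='resp')): A:[resp] B:[] C:[]
After 2 (process(B)): A:[resp] B:[] C:[]
After 3 (send(from=A, to=C, msg='tick')): A:[resp] B:[] C:[tick]
After 4 (process(A)): A:[] B:[] C:[tick]
After 5 (send(from=C, to=B, msg='ok')): A:[] B:[ok] C:[tick]
After 6 (send(from=A, to=C, msg='data')): A:[] B:[ok] C:[tick,data]
After 7 (send(from=B, to=C, msg='start')): A:[] B:[ok] C:[tick,data,start]
After 8 (process(A)): A:[] B:[ok] C:[tick,data,start]
After 9 (send(from=C, to=A, msg='pong')): A:[pong] B:[ok] C:[tick,data,start]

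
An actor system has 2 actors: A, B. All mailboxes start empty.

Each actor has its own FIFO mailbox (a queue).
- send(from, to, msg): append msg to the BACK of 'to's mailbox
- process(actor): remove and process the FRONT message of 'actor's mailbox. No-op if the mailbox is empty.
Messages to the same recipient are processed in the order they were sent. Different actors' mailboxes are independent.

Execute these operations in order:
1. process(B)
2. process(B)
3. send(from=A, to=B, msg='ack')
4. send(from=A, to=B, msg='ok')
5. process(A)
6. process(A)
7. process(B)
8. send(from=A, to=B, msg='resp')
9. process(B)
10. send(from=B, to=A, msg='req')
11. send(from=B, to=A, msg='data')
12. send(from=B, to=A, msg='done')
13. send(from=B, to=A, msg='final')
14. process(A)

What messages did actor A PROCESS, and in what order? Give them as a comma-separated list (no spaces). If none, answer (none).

Answer: req

Derivation:
After 1 (process(B)): A:[] B:[]
After 2 (process(B)): A:[] B:[]
After 3 (send(from=A, to=B, msg='ack')): A:[] B:[ack]
After 4 (send(from=A, to=B, msg='ok')): A:[] B:[ack,ok]
After 5 (process(A)): A:[] B:[ack,ok]
After 6 (process(A)): A:[] B:[ack,ok]
After 7 (process(B)): A:[] B:[ok]
After 8 (send(from=A, to=B, msg='resp')): A:[] B:[ok,resp]
After 9 (process(B)): A:[] B:[resp]
After 10 (send(from=B, to=A, msg='req')): A:[req] B:[resp]
After 11 (send(from=B, to=A, msg='data')): A:[req,data] B:[resp]
After 12 (send(from=B, to=A, msg='done')): A:[req,data,done] B:[resp]
After 13 (send(from=B, to=A, msg='final')): A:[req,data,done,final] B:[resp]
After 14 (process(A)): A:[data,done,final] B:[resp]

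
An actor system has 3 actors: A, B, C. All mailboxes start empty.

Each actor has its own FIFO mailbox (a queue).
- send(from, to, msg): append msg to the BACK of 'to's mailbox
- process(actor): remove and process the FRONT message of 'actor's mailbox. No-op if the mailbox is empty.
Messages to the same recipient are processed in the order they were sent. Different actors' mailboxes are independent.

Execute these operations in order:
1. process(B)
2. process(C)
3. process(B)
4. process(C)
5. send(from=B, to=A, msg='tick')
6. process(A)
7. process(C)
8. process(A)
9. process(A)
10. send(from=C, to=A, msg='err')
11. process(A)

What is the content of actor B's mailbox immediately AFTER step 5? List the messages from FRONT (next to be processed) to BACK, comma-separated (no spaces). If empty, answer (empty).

After 1 (process(B)): A:[] B:[] C:[]
After 2 (process(C)): A:[] B:[] C:[]
After 3 (process(B)): A:[] B:[] C:[]
After 4 (process(C)): A:[] B:[] C:[]
After 5 (send(from=B, to=A, msg='tick')): A:[tick] B:[] C:[]

(empty)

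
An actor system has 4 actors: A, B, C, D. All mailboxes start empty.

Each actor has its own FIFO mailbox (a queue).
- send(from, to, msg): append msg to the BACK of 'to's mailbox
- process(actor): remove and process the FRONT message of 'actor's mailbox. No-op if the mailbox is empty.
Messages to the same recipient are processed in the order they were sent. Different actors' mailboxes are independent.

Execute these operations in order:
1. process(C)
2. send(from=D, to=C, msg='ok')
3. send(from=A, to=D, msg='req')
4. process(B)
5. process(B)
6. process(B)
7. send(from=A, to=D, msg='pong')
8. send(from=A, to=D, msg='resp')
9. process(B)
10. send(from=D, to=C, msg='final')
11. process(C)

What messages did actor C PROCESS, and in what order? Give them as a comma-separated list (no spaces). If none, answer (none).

Answer: ok

Derivation:
After 1 (process(C)): A:[] B:[] C:[] D:[]
After 2 (send(from=D, to=C, msg='ok')): A:[] B:[] C:[ok] D:[]
After 3 (send(from=A, to=D, msg='req')): A:[] B:[] C:[ok] D:[req]
After 4 (process(B)): A:[] B:[] C:[ok] D:[req]
After 5 (process(B)): A:[] B:[] C:[ok] D:[req]
After 6 (process(B)): A:[] B:[] C:[ok] D:[req]
After 7 (send(from=A, to=D, msg='pong')): A:[] B:[] C:[ok] D:[req,pong]
After 8 (send(from=A, to=D, msg='resp')): A:[] B:[] C:[ok] D:[req,pong,resp]
After 9 (process(B)): A:[] B:[] C:[ok] D:[req,pong,resp]
After 10 (send(from=D, to=C, msg='final')): A:[] B:[] C:[ok,final] D:[req,pong,resp]
After 11 (process(C)): A:[] B:[] C:[final] D:[req,pong,resp]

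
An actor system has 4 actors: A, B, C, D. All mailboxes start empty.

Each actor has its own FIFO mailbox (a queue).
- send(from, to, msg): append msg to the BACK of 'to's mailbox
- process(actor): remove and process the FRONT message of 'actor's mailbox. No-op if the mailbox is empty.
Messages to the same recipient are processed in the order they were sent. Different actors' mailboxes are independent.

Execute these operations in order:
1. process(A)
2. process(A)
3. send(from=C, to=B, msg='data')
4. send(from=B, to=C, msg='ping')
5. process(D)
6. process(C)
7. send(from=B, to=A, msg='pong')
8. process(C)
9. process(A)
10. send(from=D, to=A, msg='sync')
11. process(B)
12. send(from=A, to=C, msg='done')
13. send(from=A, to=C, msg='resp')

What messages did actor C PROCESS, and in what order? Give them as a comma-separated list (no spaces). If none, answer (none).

Answer: ping

Derivation:
After 1 (process(A)): A:[] B:[] C:[] D:[]
After 2 (process(A)): A:[] B:[] C:[] D:[]
After 3 (send(from=C, to=B, msg='data')): A:[] B:[data] C:[] D:[]
After 4 (send(from=B, to=C, msg='ping')): A:[] B:[data] C:[ping] D:[]
After 5 (process(D)): A:[] B:[data] C:[ping] D:[]
After 6 (process(C)): A:[] B:[data] C:[] D:[]
After 7 (send(from=B, to=A, msg='pong')): A:[pong] B:[data] C:[] D:[]
After 8 (process(C)): A:[pong] B:[data] C:[] D:[]
After 9 (process(A)): A:[] B:[data] C:[] D:[]
After 10 (send(from=D, to=A, msg='sync')): A:[sync] B:[data] C:[] D:[]
After 11 (process(B)): A:[sync] B:[] C:[] D:[]
After 12 (send(from=A, to=C, msg='done')): A:[sync] B:[] C:[done] D:[]
After 13 (send(from=A, to=C, msg='resp')): A:[sync] B:[] C:[done,resp] D:[]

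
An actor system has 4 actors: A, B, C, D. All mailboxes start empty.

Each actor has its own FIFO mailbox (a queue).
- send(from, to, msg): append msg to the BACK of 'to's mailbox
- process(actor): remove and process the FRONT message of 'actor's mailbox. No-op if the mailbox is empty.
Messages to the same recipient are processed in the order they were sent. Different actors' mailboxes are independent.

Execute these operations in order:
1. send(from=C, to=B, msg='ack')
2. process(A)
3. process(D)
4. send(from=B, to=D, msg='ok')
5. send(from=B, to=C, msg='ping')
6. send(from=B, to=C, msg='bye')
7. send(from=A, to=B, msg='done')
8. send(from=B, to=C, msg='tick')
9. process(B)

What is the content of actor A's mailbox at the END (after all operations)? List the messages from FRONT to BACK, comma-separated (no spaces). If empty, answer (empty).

Answer: (empty)

Derivation:
After 1 (send(from=C, to=B, msg='ack')): A:[] B:[ack] C:[] D:[]
After 2 (process(A)): A:[] B:[ack] C:[] D:[]
After 3 (process(D)): A:[] B:[ack] C:[] D:[]
After 4 (send(from=B, to=D, msg='ok')): A:[] B:[ack] C:[] D:[ok]
After 5 (send(from=B, to=C, msg='ping')): A:[] B:[ack] C:[ping] D:[ok]
After 6 (send(from=B, to=C, msg='bye')): A:[] B:[ack] C:[ping,bye] D:[ok]
After 7 (send(from=A, to=B, msg='done')): A:[] B:[ack,done] C:[ping,bye] D:[ok]
After 8 (send(from=B, to=C, msg='tick')): A:[] B:[ack,done] C:[ping,bye,tick] D:[ok]
After 9 (process(B)): A:[] B:[done] C:[ping,bye,tick] D:[ok]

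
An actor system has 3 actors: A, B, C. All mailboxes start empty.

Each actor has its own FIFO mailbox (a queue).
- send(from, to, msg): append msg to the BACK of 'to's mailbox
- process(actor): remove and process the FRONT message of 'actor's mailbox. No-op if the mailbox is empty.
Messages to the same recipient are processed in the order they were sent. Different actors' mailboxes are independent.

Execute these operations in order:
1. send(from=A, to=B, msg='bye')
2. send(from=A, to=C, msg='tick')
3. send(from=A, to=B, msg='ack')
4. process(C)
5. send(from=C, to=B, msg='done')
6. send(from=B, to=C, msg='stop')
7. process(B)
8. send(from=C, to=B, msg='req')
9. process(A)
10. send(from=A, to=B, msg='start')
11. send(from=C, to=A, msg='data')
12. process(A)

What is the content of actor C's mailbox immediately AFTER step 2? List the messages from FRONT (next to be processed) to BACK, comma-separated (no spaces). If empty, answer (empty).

After 1 (send(from=A, to=B, msg='bye')): A:[] B:[bye] C:[]
After 2 (send(from=A, to=C, msg='tick')): A:[] B:[bye] C:[tick]

tick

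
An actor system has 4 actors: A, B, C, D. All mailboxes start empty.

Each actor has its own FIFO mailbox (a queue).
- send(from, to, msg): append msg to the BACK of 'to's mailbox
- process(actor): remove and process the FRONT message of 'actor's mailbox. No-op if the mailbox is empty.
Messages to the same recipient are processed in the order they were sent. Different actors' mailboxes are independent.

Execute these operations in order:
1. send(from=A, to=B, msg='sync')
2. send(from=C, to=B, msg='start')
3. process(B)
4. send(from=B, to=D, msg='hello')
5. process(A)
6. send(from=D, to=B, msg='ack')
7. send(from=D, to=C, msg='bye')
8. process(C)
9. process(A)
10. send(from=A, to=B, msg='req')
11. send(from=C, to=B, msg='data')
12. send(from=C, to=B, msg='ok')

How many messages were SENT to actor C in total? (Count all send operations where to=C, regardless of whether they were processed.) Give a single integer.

Answer: 1

Derivation:
After 1 (send(from=A, to=B, msg='sync')): A:[] B:[sync] C:[] D:[]
After 2 (send(from=C, to=B, msg='start')): A:[] B:[sync,start] C:[] D:[]
After 3 (process(B)): A:[] B:[start] C:[] D:[]
After 4 (send(from=B, to=D, msg='hello')): A:[] B:[start] C:[] D:[hello]
After 5 (process(A)): A:[] B:[start] C:[] D:[hello]
After 6 (send(from=D, to=B, msg='ack')): A:[] B:[start,ack] C:[] D:[hello]
After 7 (send(from=D, to=C, msg='bye')): A:[] B:[start,ack] C:[bye] D:[hello]
After 8 (process(C)): A:[] B:[start,ack] C:[] D:[hello]
After 9 (process(A)): A:[] B:[start,ack] C:[] D:[hello]
After 10 (send(from=A, to=B, msg='req')): A:[] B:[start,ack,req] C:[] D:[hello]
After 11 (send(from=C, to=B, msg='data')): A:[] B:[start,ack,req,data] C:[] D:[hello]
After 12 (send(from=C, to=B, msg='ok')): A:[] B:[start,ack,req,data,ok] C:[] D:[hello]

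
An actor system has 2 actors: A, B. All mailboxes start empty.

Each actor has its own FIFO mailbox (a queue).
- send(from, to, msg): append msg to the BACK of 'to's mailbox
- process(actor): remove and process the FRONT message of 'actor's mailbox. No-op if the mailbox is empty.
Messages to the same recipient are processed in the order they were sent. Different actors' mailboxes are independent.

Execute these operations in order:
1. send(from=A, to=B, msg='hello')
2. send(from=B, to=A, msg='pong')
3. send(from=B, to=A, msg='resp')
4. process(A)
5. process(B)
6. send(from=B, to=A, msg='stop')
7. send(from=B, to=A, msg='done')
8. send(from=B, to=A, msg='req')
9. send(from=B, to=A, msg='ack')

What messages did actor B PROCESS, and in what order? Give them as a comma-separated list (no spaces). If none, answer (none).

Answer: hello

Derivation:
After 1 (send(from=A, to=B, msg='hello')): A:[] B:[hello]
After 2 (send(from=B, to=A, msg='pong')): A:[pong] B:[hello]
After 3 (send(from=B, to=A, msg='resp')): A:[pong,resp] B:[hello]
After 4 (process(A)): A:[resp] B:[hello]
After 5 (process(B)): A:[resp] B:[]
After 6 (send(from=B, to=A, msg='stop')): A:[resp,stop] B:[]
After 7 (send(from=B, to=A, msg='done')): A:[resp,stop,done] B:[]
After 8 (send(from=B, to=A, msg='req')): A:[resp,stop,done,req] B:[]
After 9 (send(from=B, to=A, msg='ack')): A:[resp,stop,done,req,ack] B:[]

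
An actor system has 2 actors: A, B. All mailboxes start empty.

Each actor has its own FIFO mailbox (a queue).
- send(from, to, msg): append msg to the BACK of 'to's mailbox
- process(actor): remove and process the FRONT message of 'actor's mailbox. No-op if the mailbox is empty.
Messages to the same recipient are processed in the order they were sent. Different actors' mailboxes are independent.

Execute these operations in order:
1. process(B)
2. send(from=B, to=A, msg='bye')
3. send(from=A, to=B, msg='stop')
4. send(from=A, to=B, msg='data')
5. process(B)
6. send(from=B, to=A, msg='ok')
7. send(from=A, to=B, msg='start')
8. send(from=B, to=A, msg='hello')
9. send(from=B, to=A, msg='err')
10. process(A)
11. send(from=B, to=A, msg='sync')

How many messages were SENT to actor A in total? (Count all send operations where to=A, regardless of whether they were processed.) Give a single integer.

Answer: 5

Derivation:
After 1 (process(B)): A:[] B:[]
After 2 (send(from=B, to=A, msg='bye')): A:[bye] B:[]
After 3 (send(from=A, to=B, msg='stop')): A:[bye] B:[stop]
After 4 (send(from=A, to=B, msg='data')): A:[bye] B:[stop,data]
After 5 (process(B)): A:[bye] B:[data]
After 6 (send(from=B, to=A, msg='ok')): A:[bye,ok] B:[data]
After 7 (send(from=A, to=B, msg='start')): A:[bye,ok] B:[data,start]
After 8 (send(from=B, to=A, msg='hello')): A:[bye,ok,hello] B:[data,start]
After 9 (send(from=B, to=A, msg='err')): A:[bye,ok,hello,err] B:[data,start]
After 10 (process(A)): A:[ok,hello,err] B:[data,start]
After 11 (send(from=B, to=A, msg='sync')): A:[ok,hello,err,sync] B:[data,start]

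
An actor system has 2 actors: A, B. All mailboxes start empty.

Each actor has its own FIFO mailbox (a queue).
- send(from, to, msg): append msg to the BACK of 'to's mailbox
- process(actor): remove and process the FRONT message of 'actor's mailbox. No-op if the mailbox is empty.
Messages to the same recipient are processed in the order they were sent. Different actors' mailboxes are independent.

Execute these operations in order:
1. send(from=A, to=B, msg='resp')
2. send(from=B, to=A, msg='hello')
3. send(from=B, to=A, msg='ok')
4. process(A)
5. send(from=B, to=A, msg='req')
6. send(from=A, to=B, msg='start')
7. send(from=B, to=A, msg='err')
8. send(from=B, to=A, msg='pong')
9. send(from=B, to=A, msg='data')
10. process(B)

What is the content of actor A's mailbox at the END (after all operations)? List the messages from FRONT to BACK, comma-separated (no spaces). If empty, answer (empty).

Answer: ok,req,err,pong,data

Derivation:
After 1 (send(from=A, to=B, msg='resp')): A:[] B:[resp]
After 2 (send(from=B, to=A, msg='hello')): A:[hello] B:[resp]
After 3 (send(from=B, to=A, msg='ok')): A:[hello,ok] B:[resp]
After 4 (process(A)): A:[ok] B:[resp]
After 5 (send(from=B, to=A, msg='req')): A:[ok,req] B:[resp]
After 6 (send(from=A, to=B, msg='start')): A:[ok,req] B:[resp,start]
After 7 (send(from=B, to=A, msg='err')): A:[ok,req,err] B:[resp,start]
After 8 (send(from=B, to=A, msg='pong')): A:[ok,req,err,pong] B:[resp,start]
After 9 (send(from=B, to=A, msg='data')): A:[ok,req,err,pong,data] B:[resp,start]
After 10 (process(B)): A:[ok,req,err,pong,data] B:[start]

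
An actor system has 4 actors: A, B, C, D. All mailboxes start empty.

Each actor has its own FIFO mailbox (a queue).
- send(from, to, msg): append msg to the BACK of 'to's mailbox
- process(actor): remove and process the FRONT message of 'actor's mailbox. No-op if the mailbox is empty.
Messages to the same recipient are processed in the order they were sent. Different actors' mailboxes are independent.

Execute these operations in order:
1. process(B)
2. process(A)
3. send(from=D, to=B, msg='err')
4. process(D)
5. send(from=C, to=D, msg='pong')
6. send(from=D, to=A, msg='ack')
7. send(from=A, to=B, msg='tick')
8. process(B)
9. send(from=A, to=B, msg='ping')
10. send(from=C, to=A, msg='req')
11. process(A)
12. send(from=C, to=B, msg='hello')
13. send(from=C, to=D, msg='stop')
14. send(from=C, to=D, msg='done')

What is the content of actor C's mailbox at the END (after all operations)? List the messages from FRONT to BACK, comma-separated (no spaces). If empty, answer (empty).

After 1 (process(B)): A:[] B:[] C:[] D:[]
After 2 (process(A)): A:[] B:[] C:[] D:[]
After 3 (send(from=D, to=B, msg='err')): A:[] B:[err] C:[] D:[]
After 4 (process(D)): A:[] B:[err] C:[] D:[]
After 5 (send(from=C, to=D, msg='pong')): A:[] B:[err] C:[] D:[pong]
After 6 (send(from=D, to=A, msg='ack')): A:[ack] B:[err] C:[] D:[pong]
After 7 (send(from=A, to=B, msg='tick')): A:[ack] B:[err,tick] C:[] D:[pong]
After 8 (process(B)): A:[ack] B:[tick] C:[] D:[pong]
After 9 (send(from=A, to=B, msg='ping')): A:[ack] B:[tick,ping] C:[] D:[pong]
After 10 (send(from=C, to=A, msg='req')): A:[ack,req] B:[tick,ping] C:[] D:[pong]
After 11 (process(A)): A:[req] B:[tick,ping] C:[] D:[pong]
After 12 (send(from=C, to=B, msg='hello')): A:[req] B:[tick,ping,hello] C:[] D:[pong]
After 13 (send(from=C, to=D, msg='stop')): A:[req] B:[tick,ping,hello] C:[] D:[pong,stop]
After 14 (send(from=C, to=D, msg='done')): A:[req] B:[tick,ping,hello] C:[] D:[pong,stop,done]

Answer: (empty)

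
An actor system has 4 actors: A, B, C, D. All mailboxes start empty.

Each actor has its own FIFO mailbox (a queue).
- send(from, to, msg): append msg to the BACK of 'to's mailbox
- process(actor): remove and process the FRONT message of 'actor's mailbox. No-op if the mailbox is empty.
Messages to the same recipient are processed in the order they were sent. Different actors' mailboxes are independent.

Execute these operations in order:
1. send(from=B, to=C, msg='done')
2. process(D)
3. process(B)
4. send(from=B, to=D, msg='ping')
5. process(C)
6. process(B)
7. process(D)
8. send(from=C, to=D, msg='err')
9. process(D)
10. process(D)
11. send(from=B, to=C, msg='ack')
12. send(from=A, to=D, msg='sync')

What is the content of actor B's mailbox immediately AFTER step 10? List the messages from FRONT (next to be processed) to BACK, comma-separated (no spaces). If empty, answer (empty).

After 1 (send(from=B, to=C, msg='done')): A:[] B:[] C:[done] D:[]
After 2 (process(D)): A:[] B:[] C:[done] D:[]
After 3 (process(B)): A:[] B:[] C:[done] D:[]
After 4 (send(from=B, to=D, msg='ping')): A:[] B:[] C:[done] D:[ping]
After 5 (process(C)): A:[] B:[] C:[] D:[ping]
After 6 (process(B)): A:[] B:[] C:[] D:[ping]
After 7 (process(D)): A:[] B:[] C:[] D:[]
After 8 (send(from=C, to=D, msg='err')): A:[] B:[] C:[] D:[err]
After 9 (process(D)): A:[] B:[] C:[] D:[]
After 10 (process(D)): A:[] B:[] C:[] D:[]

(empty)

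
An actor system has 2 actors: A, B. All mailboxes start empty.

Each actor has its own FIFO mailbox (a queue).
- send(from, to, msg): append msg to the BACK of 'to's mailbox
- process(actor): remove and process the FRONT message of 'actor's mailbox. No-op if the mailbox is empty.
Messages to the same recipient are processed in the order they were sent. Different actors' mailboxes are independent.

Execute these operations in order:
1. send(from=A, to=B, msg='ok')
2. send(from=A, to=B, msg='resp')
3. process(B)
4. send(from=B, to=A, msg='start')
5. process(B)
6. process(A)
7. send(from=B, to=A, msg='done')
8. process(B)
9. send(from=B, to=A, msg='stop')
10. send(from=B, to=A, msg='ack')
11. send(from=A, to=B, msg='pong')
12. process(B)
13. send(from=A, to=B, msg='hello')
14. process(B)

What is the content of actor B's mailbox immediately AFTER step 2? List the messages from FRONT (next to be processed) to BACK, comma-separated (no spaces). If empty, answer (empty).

After 1 (send(from=A, to=B, msg='ok')): A:[] B:[ok]
After 2 (send(from=A, to=B, msg='resp')): A:[] B:[ok,resp]

ok,resp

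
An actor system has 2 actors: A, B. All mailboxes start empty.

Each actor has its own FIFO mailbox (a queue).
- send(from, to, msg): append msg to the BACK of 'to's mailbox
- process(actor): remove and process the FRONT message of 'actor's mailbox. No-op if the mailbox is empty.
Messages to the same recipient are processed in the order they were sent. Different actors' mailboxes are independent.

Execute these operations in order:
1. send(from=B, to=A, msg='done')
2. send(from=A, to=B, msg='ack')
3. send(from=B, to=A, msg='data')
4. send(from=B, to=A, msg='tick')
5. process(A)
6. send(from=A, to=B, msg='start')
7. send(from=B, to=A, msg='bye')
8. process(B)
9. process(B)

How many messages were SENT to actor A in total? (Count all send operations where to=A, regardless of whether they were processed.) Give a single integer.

Answer: 4

Derivation:
After 1 (send(from=B, to=A, msg='done')): A:[done] B:[]
After 2 (send(from=A, to=B, msg='ack')): A:[done] B:[ack]
After 3 (send(from=B, to=A, msg='data')): A:[done,data] B:[ack]
After 4 (send(from=B, to=A, msg='tick')): A:[done,data,tick] B:[ack]
After 5 (process(A)): A:[data,tick] B:[ack]
After 6 (send(from=A, to=B, msg='start')): A:[data,tick] B:[ack,start]
After 7 (send(from=B, to=A, msg='bye')): A:[data,tick,bye] B:[ack,start]
After 8 (process(B)): A:[data,tick,bye] B:[start]
After 9 (process(B)): A:[data,tick,bye] B:[]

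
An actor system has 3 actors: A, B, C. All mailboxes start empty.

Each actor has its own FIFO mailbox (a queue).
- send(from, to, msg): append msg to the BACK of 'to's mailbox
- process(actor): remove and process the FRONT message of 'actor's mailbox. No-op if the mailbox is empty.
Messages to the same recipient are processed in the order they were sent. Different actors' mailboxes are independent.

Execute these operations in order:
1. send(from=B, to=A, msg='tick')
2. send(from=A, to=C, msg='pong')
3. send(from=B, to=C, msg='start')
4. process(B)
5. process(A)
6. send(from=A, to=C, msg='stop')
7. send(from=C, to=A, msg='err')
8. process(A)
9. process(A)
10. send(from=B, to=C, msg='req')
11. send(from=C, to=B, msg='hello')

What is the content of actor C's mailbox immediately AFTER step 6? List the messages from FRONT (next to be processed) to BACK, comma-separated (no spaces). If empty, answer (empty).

After 1 (send(from=B, to=A, msg='tick')): A:[tick] B:[] C:[]
After 2 (send(from=A, to=C, msg='pong')): A:[tick] B:[] C:[pong]
After 3 (send(from=B, to=C, msg='start')): A:[tick] B:[] C:[pong,start]
After 4 (process(B)): A:[tick] B:[] C:[pong,start]
After 5 (process(A)): A:[] B:[] C:[pong,start]
After 6 (send(from=A, to=C, msg='stop')): A:[] B:[] C:[pong,start,stop]

pong,start,stop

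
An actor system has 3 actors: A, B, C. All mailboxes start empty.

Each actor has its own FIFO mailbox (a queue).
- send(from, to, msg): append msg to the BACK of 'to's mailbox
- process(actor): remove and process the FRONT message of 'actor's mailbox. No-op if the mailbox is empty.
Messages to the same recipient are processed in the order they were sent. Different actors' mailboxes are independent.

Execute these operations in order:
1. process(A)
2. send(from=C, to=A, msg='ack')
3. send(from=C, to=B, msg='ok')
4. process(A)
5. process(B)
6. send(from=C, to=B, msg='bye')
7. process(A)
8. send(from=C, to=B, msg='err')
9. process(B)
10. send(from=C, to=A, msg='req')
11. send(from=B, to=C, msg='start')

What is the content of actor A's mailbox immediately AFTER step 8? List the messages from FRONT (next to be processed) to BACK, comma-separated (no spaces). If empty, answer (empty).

After 1 (process(A)): A:[] B:[] C:[]
After 2 (send(from=C, to=A, msg='ack')): A:[ack] B:[] C:[]
After 3 (send(from=C, to=B, msg='ok')): A:[ack] B:[ok] C:[]
After 4 (process(A)): A:[] B:[ok] C:[]
After 5 (process(B)): A:[] B:[] C:[]
After 6 (send(from=C, to=B, msg='bye')): A:[] B:[bye] C:[]
After 7 (process(A)): A:[] B:[bye] C:[]
After 8 (send(from=C, to=B, msg='err')): A:[] B:[bye,err] C:[]

(empty)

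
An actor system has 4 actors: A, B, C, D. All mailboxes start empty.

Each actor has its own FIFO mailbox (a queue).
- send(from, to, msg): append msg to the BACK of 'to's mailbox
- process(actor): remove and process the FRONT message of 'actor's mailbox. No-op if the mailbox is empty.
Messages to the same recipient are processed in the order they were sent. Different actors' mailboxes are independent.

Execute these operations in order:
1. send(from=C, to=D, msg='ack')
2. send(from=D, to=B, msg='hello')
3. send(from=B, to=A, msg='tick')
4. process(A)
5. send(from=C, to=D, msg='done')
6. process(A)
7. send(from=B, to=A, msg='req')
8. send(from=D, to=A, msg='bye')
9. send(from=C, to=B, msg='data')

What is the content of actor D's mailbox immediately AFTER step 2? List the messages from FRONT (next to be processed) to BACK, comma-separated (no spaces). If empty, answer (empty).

After 1 (send(from=C, to=D, msg='ack')): A:[] B:[] C:[] D:[ack]
After 2 (send(from=D, to=B, msg='hello')): A:[] B:[hello] C:[] D:[ack]

ack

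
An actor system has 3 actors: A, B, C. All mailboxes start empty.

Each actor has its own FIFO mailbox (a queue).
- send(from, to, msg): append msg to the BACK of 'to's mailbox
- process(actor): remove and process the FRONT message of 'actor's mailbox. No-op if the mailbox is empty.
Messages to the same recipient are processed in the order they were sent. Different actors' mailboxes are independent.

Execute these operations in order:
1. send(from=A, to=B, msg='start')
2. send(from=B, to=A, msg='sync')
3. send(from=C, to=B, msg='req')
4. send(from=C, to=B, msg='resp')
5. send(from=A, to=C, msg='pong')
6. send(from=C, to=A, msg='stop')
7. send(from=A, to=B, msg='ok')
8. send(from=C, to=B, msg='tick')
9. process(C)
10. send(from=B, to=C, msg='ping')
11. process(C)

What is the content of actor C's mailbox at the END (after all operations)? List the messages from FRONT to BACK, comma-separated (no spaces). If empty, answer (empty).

After 1 (send(from=A, to=B, msg='start')): A:[] B:[start] C:[]
After 2 (send(from=B, to=A, msg='sync')): A:[sync] B:[start] C:[]
After 3 (send(from=C, to=B, msg='req')): A:[sync] B:[start,req] C:[]
After 4 (send(from=C, to=B, msg='resp')): A:[sync] B:[start,req,resp] C:[]
After 5 (send(from=A, to=C, msg='pong')): A:[sync] B:[start,req,resp] C:[pong]
After 6 (send(from=C, to=A, msg='stop')): A:[sync,stop] B:[start,req,resp] C:[pong]
After 7 (send(from=A, to=B, msg='ok')): A:[sync,stop] B:[start,req,resp,ok] C:[pong]
After 8 (send(from=C, to=B, msg='tick')): A:[sync,stop] B:[start,req,resp,ok,tick] C:[pong]
After 9 (process(C)): A:[sync,stop] B:[start,req,resp,ok,tick] C:[]
After 10 (send(from=B, to=C, msg='ping')): A:[sync,stop] B:[start,req,resp,ok,tick] C:[ping]
After 11 (process(C)): A:[sync,stop] B:[start,req,resp,ok,tick] C:[]

Answer: (empty)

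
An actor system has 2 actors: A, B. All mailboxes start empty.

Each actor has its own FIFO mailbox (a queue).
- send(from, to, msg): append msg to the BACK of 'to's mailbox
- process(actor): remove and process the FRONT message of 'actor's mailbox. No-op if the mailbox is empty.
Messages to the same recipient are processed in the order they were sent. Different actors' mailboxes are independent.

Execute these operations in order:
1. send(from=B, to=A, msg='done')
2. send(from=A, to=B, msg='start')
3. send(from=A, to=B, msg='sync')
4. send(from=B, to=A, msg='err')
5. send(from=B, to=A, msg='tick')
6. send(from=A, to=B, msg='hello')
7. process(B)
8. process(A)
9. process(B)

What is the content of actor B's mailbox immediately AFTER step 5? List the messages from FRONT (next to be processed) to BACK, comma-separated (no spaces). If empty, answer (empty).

After 1 (send(from=B, to=A, msg='done')): A:[done] B:[]
After 2 (send(from=A, to=B, msg='start')): A:[done] B:[start]
After 3 (send(from=A, to=B, msg='sync')): A:[done] B:[start,sync]
After 4 (send(from=B, to=A, msg='err')): A:[done,err] B:[start,sync]
After 5 (send(from=B, to=A, msg='tick')): A:[done,err,tick] B:[start,sync]

start,sync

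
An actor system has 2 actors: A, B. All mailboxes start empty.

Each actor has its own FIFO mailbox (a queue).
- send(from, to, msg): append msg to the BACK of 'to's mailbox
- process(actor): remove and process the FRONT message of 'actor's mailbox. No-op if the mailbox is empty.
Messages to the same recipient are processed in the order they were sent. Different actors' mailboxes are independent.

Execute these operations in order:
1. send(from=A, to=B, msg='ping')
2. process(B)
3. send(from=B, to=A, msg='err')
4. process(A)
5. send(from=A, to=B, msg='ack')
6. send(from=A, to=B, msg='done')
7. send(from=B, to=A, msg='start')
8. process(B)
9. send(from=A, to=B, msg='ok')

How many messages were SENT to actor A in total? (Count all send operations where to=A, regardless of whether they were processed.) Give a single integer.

Answer: 2

Derivation:
After 1 (send(from=A, to=B, msg='ping')): A:[] B:[ping]
After 2 (process(B)): A:[] B:[]
After 3 (send(from=B, to=A, msg='err')): A:[err] B:[]
After 4 (process(A)): A:[] B:[]
After 5 (send(from=A, to=B, msg='ack')): A:[] B:[ack]
After 6 (send(from=A, to=B, msg='done')): A:[] B:[ack,done]
After 7 (send(from=B, to=A, msg='start')): A:[start] B:[ack,done]
After 8 (process(B)): A:[start] B:[done]
After 9 (send(from=A, to=B, msg='ok')): A:[start] B:[done,ok]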